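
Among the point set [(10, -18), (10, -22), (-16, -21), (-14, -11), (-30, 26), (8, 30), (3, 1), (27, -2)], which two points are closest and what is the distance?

Computing all pairwise distances among 8 points:

d((10, -18), (10, -22)) = 4.0 <-- minimum
d((10, -18), (-16, -21)) = 26.1725
d((10, -18), (-14, -11)) = 25.0
d((10, -18), (-30, 26)) = 59.4643
d((10, -18), (8, 30)) = 48.0416
d((10, -18), (3, 1)) = 20.2485
d((10, -18), (27, -2)) = 23.3452
d((10, -22), (-16, -21)) = 26.0192
d((10, -22), (-14, -11)) = 26.4008
d((10, -22), (-30, 26)) = 62.482
d((10, -22), (8, 30)) = 52.0384
d((10, -22), (3, 1)) = 24.0416
d((10, -22), (27, -2)) = 26.2488
d((-16, -21), (-14, -11)) = 10.198
d((-16, -21), (-30, 26)) = 49.0408
d((-16, -21), (8, 30)) = 56.3649
d((-16, -21), (3, 1)) = 29.0689
d((-16, -21), (27, -2)) = 47.0106
d((-14, -11), (-30, 26)) = 40.3113
d((-14, -11), (8, 30)) = 46.5296
d((-14, -11), (3, 1)) = 20.8087
d((-14, -11), (27, -2)) = 41.9762
d((-30, 26), (8, 30)) = 38.2099
d((-30, 26), (3, 1)) = 41.4005
d((-30, 26), (27, -2)) = 63.5059
d((8, 30), (3, 1)) = 29.4279
d((8, 30), (27, -2)) = 37.2156
d((3, 1), (27, -2)) = 24.1868

Closest pair: (10, -18) and (10, -22) with distance 4.0

The closest pair is (10, -18) and (10, -22) with Euclidean distance 4.0. For 8 points, brute-force pairwise comparison is shown above. For large n, the divide-and-conquer algorithm (sort by x, recurse on halves, check the dividing strip) achieves O(n log n).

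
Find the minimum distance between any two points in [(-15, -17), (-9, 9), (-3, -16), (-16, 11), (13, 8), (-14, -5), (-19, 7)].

Computing all pairwise distances among 7 points:

d((-15, -17), (-9, 9)) = 26.6833
d((-15, -17), (-3, -16)) = 12.0416
d((-15, -17), (-16, 11)) = 28.0179
d((-15, -17), (13, 8)) = 37.5366
d((-15, -17), (-14, -5)) = 12.0416
d((-15, -17), (-19, 7)) = 24.3311
d((-9, 9), (-3, -16)) = 25.7099
d((-9, 9), (-16, 11)) = 7.2801
d((-9, 9), (13, 8)) = 22.0227
d((-9, 9), (-14, -5)) = 14.8661
d((-9, 9), (-19, 7)) = 10.198
d((-3, -16), (-16, 11)) = 29.9666
d((-3, -16), (13, 8)) = 28.8444
d((-3, -16), (-14, -5)) = 15.5563
d((-3, -16), (-19, 7)) = 28.0179
d((-16, 11), (13, 8)) = 29.1548
d((-16, 11), (-14, -5)) = 16.1245
d((-16, 11), (-19, 7)) = 5.0 <-- minimum
d((13, 8), (-14, -5)) = 29.9666
d((13, 8), (-19, 7)) = 32.0156
d((-14, -5), (-19, 7)) = 13.0

Closest pair: (-16, 11) and (-19, 7) with distance 5.0

The closest pair is (-16, 11) and (-19, 7) with Euclidean distance 5.0. For 7 points, brute-force pairwise comparison is shown above. For large n, the divide-and-conquer algorithm (sort by x, recurse on halves, check the dividing strip) achieves O(n log n).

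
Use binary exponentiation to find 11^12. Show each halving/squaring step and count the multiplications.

Computing 11^12 by squaring (build up from 11^1; each line after the first costs one multiplication):

11^1 = 11
11^2 = (11^1)^2 = 11^2 = 121
11^3 = 11 * 11^2 = 11 * 121 = 1331
11^6 = (11^3)^2 = 1331^2 = 1771561
11^12 = (11^6)^2 = 1771561^2 = 3138428376721

Result: 3138428376721
Multiplications needed: 4 (4 lines after 11^1)

11^12 = 3138428376721. Using exponentiation by squaring, this requires 4 multiplications. The key idea: if the exponent is even, square the half-power; if odd, multiply by the base once.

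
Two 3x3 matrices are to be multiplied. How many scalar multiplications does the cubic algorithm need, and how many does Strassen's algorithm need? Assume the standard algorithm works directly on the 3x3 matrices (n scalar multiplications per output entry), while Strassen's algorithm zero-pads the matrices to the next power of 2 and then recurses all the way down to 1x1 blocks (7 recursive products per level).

Matrix multiplication for 3x3 matrices:

Strassen's algorithm requires power-of-2 dimensions. Pad 3x3 to 4x4 (next power of 2).

Standard algorithm: 3^3 = 27 multiplications
Strassen's algorithm: 7^(log2(4)) = 7^2 = 49 multiplications
Difference: 27 - 49 = -22 (Strassen uses MORE here due to padding overhead — for small or just-over-power-of-2 n, padding can outweigh the per-level savings)

Standard: 27 multiplications (3^3). Strassen: 49 multiplications (7^2, after padding to 4x4). Strassen reduces 8 recursive multiplications to 7 at each level.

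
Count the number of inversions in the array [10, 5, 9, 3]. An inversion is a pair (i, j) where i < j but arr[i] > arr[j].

Finding inversions in [10, 5, 9, 3]:

(0, 1): arr[0]=10 > arr[1]=5
(0, 2): arr[0]=10 > arr[2]=9
(0, 3): arr[0]=10 > arr[3]=3
(1, 3): arr[1]=5 > arr[3]=3
(2, 3): arr[2]=9 > arr[3]=3

Total inversions: 5

The array has 5 inversion(s): (0,1), (0,2), (0,3), (1,3), (2,3). Each pair (i,j) satisfies i < j and arr[i] > arr[j].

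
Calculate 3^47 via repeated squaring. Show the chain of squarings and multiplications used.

Computing 3^47 by squaring (build up from 3^1; each line after the first costs one multiplication):

3^1 = 3
3^2 = (3^1)^2 = 3^2 = 9
3^4 = (3^2)^2 = 9^2 = 81
3^5 = 3 * 3^4 = 3 * 81 = 243
3^10 = (3^5)^2 = 243^2 = 59049
3^11 = 3 * 3^10 = 3 * 59049 = 177147
3^22 = (3^11)^2 = 177147^2 = 31381059609
3^23 = 3 * 3^22 = 3 * 31381059609 = 94143178827
3^46 = (3^23)^2 = 94143178827^2 = 8862938119652501095929
3^47 = 3 * 3^46 = 3 * 8862938119652501095929 = 26588814358957503287787

Result: 26588814358957503287787
Multiplications needed: 9 (9 lines after 3^1)

3^47 = 26588814358957503287787. Using exponentiation by squaring, this requires 9 multiplications. The key idea: if the exponent is even, square the half-power; if odd, multiply by the base once.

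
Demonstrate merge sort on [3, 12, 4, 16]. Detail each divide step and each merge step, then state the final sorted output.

Merge sort trace:

Split: [3, 12, 4, 16] -> [3, 12] and [4, 16]
  Split: [3, 12] -> [3] and [12]
  Merge: [3] + [12] -> [3, 12]
  Split: [4, 16] -> [4] and [16]
  Merge: [4] + [16] -> [4, 16]
Merge: [3, 12] + [4, 16] -> [3, 4, 12, 16]

Final sorted array: [3, 4, 12, 16]

The merge sort proceeds by recursively splitting the array and merging sorted halves.
After all merges, the sorted array is [3, 4, 12, 16].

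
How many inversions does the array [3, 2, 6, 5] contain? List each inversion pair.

Finding inversions in [3, 2, 6, 5]:

(0, 1): arr[0]=3 > arr[1]=2
(2, 3): arr[2]=6 > arr[3]=5

Total inversions: 2

The array has 2 inversion(s): (0,1), (2,3). Each pair (i,j) satisfies i < j and arr[i] > arr[j].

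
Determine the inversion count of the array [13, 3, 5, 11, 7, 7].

Finding inversions in [13, 3, 5, 11, 7, 7]:

(0, 1): arr[0]=13 > arr[1]=3
(0, 2): arr[0]=13 > arr[2]=5
(0, 3): arr[0]=13 > arr[3]=11
(0, 4): arr[0]=13 > arr[4]=7
(0, 5): arr[0]=13 > arr[5]=7
(3, 4): arr[3]=11 > arr[4]=7
(3, 5): arr[3]=11 > arr[5]=7

Total inversions: 7

The array has 7 inversion(s): (0,1), (0,2), (0,3), (0,4), (0,5), (3,4), (3,5). Each pair (i,j) satisfies i < j and arr[i] > arr[j].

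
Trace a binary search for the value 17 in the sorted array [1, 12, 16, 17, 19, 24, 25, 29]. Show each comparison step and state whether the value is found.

Binary search for 17 in [1, 12, 16, 17, 19, 24, 25, 29]:

lo=0, hi=7, mid=3, arr[mid]=17 -> Found target at index 3!

Binary search finds 17 at index 3 after 1 comparisons. The search repeatedly halves the search space by comparing with the middle element.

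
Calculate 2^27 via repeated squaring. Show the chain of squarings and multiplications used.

Computing 2^27 by squaring (build up from 2^1; each line after the first costs one multiplication):

2^1 = 2
2^2 = (2^1)^2 = 2^2 = 4
2^3 = 2 * 2^2 = 2 * 4 = 8
2^6 = (2^3)^2 = 8^2 = 64
2^12 = (2^6)^2 = 64^2 = 4096
2^13 = 2 * 2^12 = 2 * 4096 = 8192
2^26 = (2^13)^2 = 8192^2 = 67108864
2^27 = 2 * 2^26 = 2 * 67108864 = 134217728

Result: 134217728
Multiplications needed: 7 (7 lines after 2^1)

2^27 = 134217728. Using exponentiation by squaring, this requires 7 multiplications. The key idea: if the exponent is even, square the half-power; if odd, multiply by the base once.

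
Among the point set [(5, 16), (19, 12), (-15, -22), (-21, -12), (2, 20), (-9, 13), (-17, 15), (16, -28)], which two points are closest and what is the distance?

Computing all pairwise distances among 8 points:

d((5, 16), (19, 12)) = 14.5602
d((5, 16), (-15, -22)) = 42.9418
d((5, 16), (-21, -12)) = 38.2099
d((5, 16), (2, 20)) = 5.0 <-- minimum
d((5, 16), (-9, 13)) = 14.3178
d((5, 16), (-17, 15)) = 22.0227
d((5, 16), (16, -28)) = 45.3542
d((19, 12), (-15, -22)) = 48.0833
d((19, 12), (-21, -12)) = 46.6476
d((19, 12), (2, 20)) = 18.7883
d((19, 12), (-9, 13)) = 28.0179
d((19, 12), (-17, 15)) = 36.1248
d((19, 12), (16, -28)) = 40.1123
d((-15, -22), (-21, -12)) = 11.6619
d((-15, -22), (2, 20)) = 45.31
d((-15, -22), (-9, 13)) = 35.5106
d((-15, -22), (-17, 15)) = 37.054
d((-15, -22), (16, -28)) = 31.5753
d((-21, -12), (2, 20)) = 39.4081
d((-21, -12), (-9, 13)) = 27.7308
d((-21, -12), (-17, 15)) = 27.2947
d((-21, -12), (16, -28)) = 40.3113
d((2, 20), (-9, 13)) = 13.0384
d((2, 20), (-17, 15)) = 19.6469
d((2, 20), (16, -28)) = 50.0
d((-9, 13), (-17, 15)) = 8.2462
d((-9, 13), (16, -28)) = 48.0208
d((-17, 15), (16, -28)) = 54.2033

Closest pair: (5, 16) and (2, 20) with distance 5.0

The closest pair is (5, 16) and (2, 20) with Euclidean distance 5.0. For 8 points, brute-force pairwise comparison is shown above. For large n, the divide-and-conquer algorithm (sort by x, recurse on halves, check the dividing strip) achieves O(n log n).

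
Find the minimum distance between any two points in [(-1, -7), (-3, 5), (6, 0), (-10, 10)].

Computing all pairwise distances among 4 points:

d((-1, -7), (-3, 5)) = 12.1655
d((-1, -7), (6, 0)) = 9.8995
d((-1, -7), (-10, 10)) = 19.2354
d((-3, 5), (6, 0)) = 10.2956
d((-3, 5), (-10, 10)) = 8.6023 <-- minimum
d((6, 0), (-10, 10)) = 18.868

Closest pair: (-3, 5) and (-10, 10) with distance 8.6023

The closest pair is (-3, 5) and (-10, 10) with Euclidean distance 8.6023. For 4 points, brute-force pairwise comparison is shown above. For large n, the divide-and-conquer algorithm (sort by x, recurse on halves, check the dividing strip) achieves O(n log n).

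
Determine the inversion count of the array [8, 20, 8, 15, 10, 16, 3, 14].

Finding inversions in [8, 20, 8, 15, 10, 16, 3, 14]:

(0, 6): arr[0]=8 > arr[6]=3
(1, 2): arr[1]=20 > arr[2]=8
(1, 3): arr[1]=20 > arr[3]=15
(1, 4): arr[1]=20 > arr[4]=10
(1, 5): arr[1]=20 > arr[5]=16
(1, 6): arr[1]=20 > arr[6]=3
(1, 7): arr[1]=20 > arr[7]=14
(2, 6): arr[2]=8 > arr[6]=3
(3, 4): arr[3]=15 > arr[4]=10
(3, 6): arr[3]=15 > arr[6]=3
(3, 7): arr[3]=15 > arr[7]=14
(4, 6): arr[4]=10 > arr[6]=3
(5, 6): arr[5]=16 > arr[6]=3
(5, 7): arr[5]=16 > arr[7]=14

Total inversions: 14

The array has 14 inversion(s): (0,6), (1,2), (1,3), (1,4), (1,5), (1,6), (1,7), (2,6), (3,4), (3,6), (3,7), (4,6), (5,6), (5,7). Each pair (i,j) satisfies i < j and arr[i] > arr[j].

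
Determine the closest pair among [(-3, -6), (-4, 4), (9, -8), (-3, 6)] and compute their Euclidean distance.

Computing all pairwise distances among 4 points:

d((-3, -6), (-4, 4)) = 10.0499
d((-3, -6), (9, -8)) = 12.1655
d((-3, -6), (-3, 6)) = 12.0
d((-4, 4), (9, -8)) = 17.6918
d((-4, 4), (-3, 6)) = 2.2361 <-- minimum
d((9, -8), (-3, 6)) = 18.4391

Closest pair: (-4, 4) and (-3, 6) with distance 2.2361

The closest pair is (-4, 4) and (-3, 6) with Euclidean distance 2.2361. For 4 points, brute-force pairwise comparison is shown above. For large n, the divide-and-conquer algorithm (sort by x, recurse on halves, check the dividing strip) achieves O(n log n).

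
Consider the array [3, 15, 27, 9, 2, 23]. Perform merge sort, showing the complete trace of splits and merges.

Merge sort trace:

Split: [3, 15, 27, 9, 2, 23] -> [3, 15, 27] and [9, 2, 23]
  Split: [3, 15, 27] -> [3] and [15, 27]
    Split: [15, 27] -> [15] and [27]
    Merge: [15] + [27] -> [15, 27]
  Merge: [3] + [15, 27] -> [3, 15, 27]
  Split: [9, 2, 23] -> [9] and [2, 23]
    Split: [2, 23] -> [2] and [23]
    Merge: [2] + [23] -> [2, 23]
  Merge: [9] + [2, 23] -> [2, 9, 23]
Merge: [3, 15, 27] + [2, 9, 23] -> [2, 3, 9, 15, 23, 27]

Final sorted array: [2, 3, 9, 15, 23, 27]

The merge sort proceeds by recursively splitting the array and merging sorted halves.
After all merges, the sorted array is [2, 3, 9, 15, 23, 27].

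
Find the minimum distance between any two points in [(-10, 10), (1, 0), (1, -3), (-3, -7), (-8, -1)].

Computing all pairwise distances among 5 points:

d((-10, 10), (1, 0)) = 14.8661
d((-10, 10), (1, -3)) = 17.0294
d((-10, 10), (-3, -7)) = 18.3848
d((-10, 10), (-8, -1)) = 11.1803
d((1, 0), (1, -3)) = 3.0 <-- minimum
d((1, 0), (-3, -7)) = 8.0623
d((1, 0), (-8, -1)) = 9.0554
d((1, -3), (-3, -7)) = 5.6569
d((1, -3), (-8, -1)) = 9.2195
d((-3, -7), (-8, -1)) = 7.8102

Closest pair: (1, 0) and (1, -3) with distance 3.0

The closest pair is (1, 0) and (1, -3) with Euclidean distance 3.0. For 5 points, brute-force pairwise comparison is shown above. For large n, the divide-and-conquer algorithm (sort by x, recurse on halves, check the dividing strip) achieves O(n log n).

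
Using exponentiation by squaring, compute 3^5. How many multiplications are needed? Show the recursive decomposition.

Computing 3^5 by squaring (build up from 3^1; each line after the first costs one multiplication):

3^1 = 3
3^2 = (3^1)^2 = 3^2 = 9
3^4 = (3^2)^2 = 9^2 = 81
3^5 = 3 * 3^4 = 3 * 81 = 243

Result: 243
Multiplications needed: 3 (3 lines after 3^1)

3^5 = 243. Using exponentiation by squaring, this requires 3 multiplications. The key idea: if the exponent is even, square the half-power; if odd, multiply by the base once.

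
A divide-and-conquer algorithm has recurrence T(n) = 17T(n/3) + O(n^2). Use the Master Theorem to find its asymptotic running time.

Master Theorem for T(n) = 17T(n/3) + O(n^2):

a = 17, b = 3, c = 2
log_b(a) = log_3(17) = 2.5789

Case 1: c = 2 < log_3(17) = 2.5789
T(n) = O(n^(log_3 17))

For T(n) = 17T(n/3) + O(n^2): log_3(17) = 2.5789. This is Case 1 of the Master Theorem (c < log_b(a), work dominated by leaves), giving O(n^(log_3 17)).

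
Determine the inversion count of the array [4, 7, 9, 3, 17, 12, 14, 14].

Finding inversions in [4, 7, 9, 3, 17, 12, 14, 14]:

(0, 3): arr[0]=4 > arr[3]=3
(1, 3): arr[1]=7 > arr[3]=3
(2, 3): arr[2]=9 > arr[3]=3
(4, 5): arr[4]=17 > arr[5]=12
(4, 6): arr[4]=17 > arr[6]=14
(4, 7): arr[4]=17 > arr[7]=14

Total inversions: 6

The array has 6 inversion(s): (0,3), (1,3), (2,3), (4,5), (4,6), (4,7). Each pair (i,j) satisfies i < j and arr[i] > arr[j].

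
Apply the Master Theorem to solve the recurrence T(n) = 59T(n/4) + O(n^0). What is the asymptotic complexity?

Master Theorem for T(n) = 59T(n/4) + O(n^0):

a = 59, b = 4, c = 0
log_b(a) = log_4(59) = 2.9413

Case 1: c = 0 < log_4(59) = 2.9413
T(n) = O(n^(log_4 59))

For T(n) = 59T(n/4) + O(n^0): log_4(59) = 2.9413. This is Case 1 of the Master Theorem (c < log_b(a), work dominated by leaves), giving O(n^(log_4 59)).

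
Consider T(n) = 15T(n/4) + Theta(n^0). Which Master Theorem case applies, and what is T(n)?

Master Theorem for T(n) = 15T(n/4) + O(n^0):

a = 15, b = 4, c = 0
log_b(a) = log_4(15) = 1.9534

Case 1: c = 0 < log_4(15) = 1.9534
T(n) = O(n^(log_4 15))

For T(n) = 15T(n/4) + O(n^0): log_4(15) = 1.9534. This is Case 1 of the Master Theorem (c < log_b(a), work dominated by leaves), giving O(n^(log_4 15)).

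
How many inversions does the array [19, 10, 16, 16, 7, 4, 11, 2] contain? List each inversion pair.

Finding inversions in [19, 10, 16, 16, 7, 4, 11, 2]:

(0, 1): arr[0]=19 > arr[1]=10
(0, 2): arr[0]=19 > arr[2]=16
(0, 3): arr[0]=19 > arr[3]=16
(0, 4): arr[0]=19 > arr[4]=7
(0, 5): arr[0]=19 > arr[5]=4
(0, 6): arr[0]=19 > arr[6]=11
(0, 7): arr[0]=19 > arr[7]=2
(1, 4): arr[1]=10 > arr[4]=7
(1, 5): arr[1]=10 > arr[5]=4
(1, 7): arr[1]=10 > arr[7]=2
(2, 4): arr[2]=16 > arr[4]=7
(2, 5): arr[2]=16 > arr[5]=4
(2, 6): arr[2]=16 > arr[6]=11
(2, 7): arr[2]=16 > arr[7]=2
(3, 4): arr[3]=16 > arr[4]=7
(3, 5): arr[3]=16 > arr[5]=4
(3, 6): arr[3]=16 > arr[6]=11
(3, 7): arr[3]=16 > arr[7]=2
(4, 5): arr[4]=7 > arr[5]=4
(4, 7): arr[4]=7 > arr[7]=2
(5, 7): arr[5]=4 > arr[7]=2
(6, 7): arr[6]=11 > arr[7]=2

Total inversions: 22

The array has 22 inversion(s): (0,1), (0,2), (0,3), (0,4), (0,5), (0,6), (0,7), (1,4), (1,5), (1,7), (2,4), (2,5), (2,6), (2,7), (3,4), (3,5), (3,6), (3,7), (4,5), (4,7), (5,7), (6,7). Each pair (i,j) satisfies i < j and arr[i] > arr[j].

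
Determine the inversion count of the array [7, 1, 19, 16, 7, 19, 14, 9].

Finding inversions in [7, 1, 19, 16, 7, 19, 14, 9]:

(0, 1): arr[0]=7 > arr[1]=1
(2, 3): arr[2]=19 > arr[3]=16
(2, 4): arr[2]=19 > arr[4]=7
(2, 6): arr[2]=19 > arr[6]=14
(2, 7): arr[2]=19 > arr[7]=9
(3, 4): arr[3]=16 > arr[4]=7
(3, 6): arr[3]=16 > arr[6]=14
(3, 7): arr[3]=16 > arr[7]=9
(5, 6): arr[5]=19 > arr[6]=14
(5, 7): arr[5]=19 > arr[7]=9
(6, 7): arr[6]=14 > arr[7]=9

Total inversions: 11

The array has 11 inversion(s): (0,1), (2,3), (2,4), (2,6), (2,7), (3,4), (3,6), (3,7), (5,6), (5,7), (6,7). Each pair (i,j) satisfies i < j and arr[i] > arr[j].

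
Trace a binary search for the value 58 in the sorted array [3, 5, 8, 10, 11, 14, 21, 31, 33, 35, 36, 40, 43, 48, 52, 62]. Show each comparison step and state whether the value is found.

Binary search for 58 in [3, 5, 8, 10, 11, 14, 21, 31, 33, 35, 36, 40, 43, 48, 52, 62]:

lo=0, hi=15, mid=7, arr[mid]=31 -> 31 < 58, search right half
lo=8, hi=15, mid=11, arr[mid]=40 -> 40 < 58, search right half
lo=12, hi=15, mid=13, arr[mid]=48 -> 48 < 58, search right half
lo=14, hi=15, mid=14, arr[mid]=52 -> 52 < 58, search right half
lo=15, hi=15, mid=15, arr[mid]=62 -> 62 > 58, search left half
lo=15 > hi=14, target 58 not found

Binary search determines that 58 is not in the array after 5 comparisons. The search space was exhausted without finding the target.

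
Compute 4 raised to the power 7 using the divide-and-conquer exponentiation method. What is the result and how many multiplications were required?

Computing 4^7 by squaring (build up from 4^1; each line after the first costs one multiplication):

4^1 = 4
4^2 = (4^1)^2 = 4^2 = 16
4^3 = 4 * 4^2 = 4 * 16 = 64
4^6 = (4^3)^2 = 64^2 = 4096
4^7 = 4 * 4^6 = 4 * 4096 = 16384

Result: 16384
Multiplications needed: 4 (4 lines after 4^1)

4^7 = 16384. Using exponentiation by squaring, this requires 4 multiplications. The key idea: if the exponent is even, square the half-power; if odd, multiply by the base once.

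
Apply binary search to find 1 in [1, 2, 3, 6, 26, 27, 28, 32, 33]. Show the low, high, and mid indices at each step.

Binary search for 1 in [1, 2, 3, 6, 26, 27, 28, 32, 33]:

lo=0, hi=8, mid=4, arr[mid]=26 -> 26 > 1, search left half
lo=0, hi=3, mid=1, arr[mid]=2 -> 2 > 1, search left half
lo=0, hi=0, mid=0, arr[mid]=1 -> Found target at index 0!

Binary search finds 1 at index 0 after 3 comparisons. The search repeatedly halves the search space by comparing with the middle element.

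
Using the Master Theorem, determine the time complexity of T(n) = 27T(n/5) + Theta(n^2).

Master Theorem for T(n) = 27T(n/5) + O(n^2):

a = 27, b = 5, c = 2
log_b(a) = log_5(27) = 2.0478

Case 1: c = 2 < log_5(27) = 2.0478
T(n) = O(n^(log_5 27))

For T(n) = 27T(n/5) + O(n^2): log_5(27) = 2.0478. This is Case 1 of the Master Theorem (c < log_b(a), work dominated by leaves), giving O(n^(log_5 27)).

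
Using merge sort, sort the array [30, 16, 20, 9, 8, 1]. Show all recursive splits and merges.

Merge sort trace:

Split: [30, 16, 20, 9, 8, 1] -> [30, 16, 20] and [9, 8, 1]
  Split: [30, 16, 20] -> [30] and [16, 20]
    Split: [16, 20] -> [16] and [20]
    Merge: [16] + [20] -> [16, 20]
  Merge: [30] + [16, 20] -> [16, 20, 30]
  Split: [9, 8, 1] -> [9] and [8, 1]
    Split: [8, 1] -> [8] and [1]
    Merge: [8] + [1] -> [1, 8]
  Merge: [9] + [1, 8] -> [1, 8, 9]
Merge: [16, 20, 30] + [1, 8, 9] -> [1, 8, 9, 16, 20, 30]

Final sorted array: [1, 8, 9, 16, 20, 30]

The merge sort proceeds by recursively splitting the array and merging sorted halves.
After all merges, the sorted array is [1, 8, 9, 16, 20, 30].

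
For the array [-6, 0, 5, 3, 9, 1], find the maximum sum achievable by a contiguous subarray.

Using Kadane's algorithm on [-6, 0, 5, 3, 9, 1]:

Scanning through the array:
Position 1 (value 0): max_ending_here = 0, max_so_far = 0
Position 2 (value 5): max_ending_here = 5, max_so_far = 5
Position 3 (value 3): max_ending_here = 8, max_so_far = 8
Position 4 (value 9): max_ending_here = 17, max_so_far = 17
Position 5 (value 1): max_ending_here = 18, max_so_far = 18

Maximum subarray: [0, 5, 3, 9, 1]
Maximum sum: 18

The maximum subarray is [0, 5, 3, 9, 1] with sum 18. This subarray runs from index 1 to index 5.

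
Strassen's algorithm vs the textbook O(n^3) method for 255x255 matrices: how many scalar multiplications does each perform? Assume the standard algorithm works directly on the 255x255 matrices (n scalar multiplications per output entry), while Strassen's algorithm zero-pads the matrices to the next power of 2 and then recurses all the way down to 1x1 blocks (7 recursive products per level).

Matrix multiplication for 255x255 matrices:

Strassen's algorithm requires power-of-2 dimensions. Pad 255x255 to 256x256 (next power of 2).

Standard algorithm: 255^3 = 16581375 multiplications
Strassen's algorithm: 7^(log2(256)) = 7^8 = 5764801 multiplications
Savings: 16581375 - 5764801 = 10816574 multiplications

Standard: 16581375 multiplications (255^3). Strassen: 5764801 multiplications (7^8, after padding to 256x256). Strassen reduces 8 recursive multiplications to 7 at each level.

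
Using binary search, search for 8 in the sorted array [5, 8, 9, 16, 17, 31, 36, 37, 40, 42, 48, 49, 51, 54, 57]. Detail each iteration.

Binary search for 8 in [5, 8, 9, 16, 17, 31, 36, 37, 40, 42, 48, 49, 51, 54, 57]:

lo=0, hi=14, mid=7, arr[mid]=37 -> 37 > 8, search left half
lo=0, hi=6, mid=3, arr[mid]=16 -> 16 > 8, search left half
lo=0, hi=2, mid=1, arr[mid]=8 -> Found target at index 1!

Binary search finds 8 at index 1 after 3 comparisons. The search repeatedly halves the search space by comparing with the middle element.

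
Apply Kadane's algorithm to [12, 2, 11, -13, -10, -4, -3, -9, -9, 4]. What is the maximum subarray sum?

Using Kadane's algorithm on [12, 2, 11, -13, -10, -4, -3, -9, -9, 4]:

Scanning through the array:
Position 1 (value 2): max_ending_here = 14, max_so_far = 14
Position 2 (value 11): max_ending_here = 25, max_so_far = 25
Position 3 (value -13): max_ending_here = 12, max_so_far = 25
Position 4 (value -10): max_ending_here = 2, max_so_far = 25
Position 5 (value -4): max_ending_here = -2, max_so_far = 25
Position 6 (value -3): max_ending_here = -3, max_so_far = 25
Position 7 (value -9): max_ending_here = -9, max_so_far = 25
Position 8 (value -9): max_ending_here = -9, max_so_far = 25
Position 9 (value 4): max_ending_here = 4, max_so_far = 25

Maximum subarray: [12, 2, 11]
Maximum sum: 25

The maximum subarray is [12, 2, 11] with sum 25. This subarray runs from index 0 to index 2.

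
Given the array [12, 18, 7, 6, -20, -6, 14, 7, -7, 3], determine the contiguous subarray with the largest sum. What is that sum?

Using Kadane's algorithm on [12, 18, 7, 6, -20, -6, 14, 7, -7, 3]:

Scanning through the array:
Position 1 (value 18): max_ending_here = 30, max_so_far = 30
Position 2 (value 7): max_ending_here = 37, max_so_far = 37
Position 3 (value 6): max_ending_here = 43, max_so_far = 43
Position 4 (value -20): max_ending_here = 23, max_so_far = 43
Position 5 (value -6): max_ending_here = 17, max_so_far = 43
Position 6 (value 14): max_ending_here = 31, max_so_far = 43
Position 7 (value 7): max_ending_here = 38, max_so_far = 43
Position 8 (value -7): max_ending_here = 31, max_so_far = 43
Position 9 (value 3): max_ending_here = 34, max_so_far = 43

Maximum subarray: [12, 18, 7, 6]
Maximum sum: 43

The maximum subarray is [12, 18, 7, 6] with sum 43. This subarray runs from index 0 to index 3.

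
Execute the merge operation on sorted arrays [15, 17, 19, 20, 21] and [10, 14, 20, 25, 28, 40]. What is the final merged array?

Merging process:

Compare 15 vs 10: take 10 from right. Merged: [10]
Compare 15 vs 14: take 14 from right. Merged: [10, 14]
Compare 15 vs 20: take 15 from left. Merged: [10, 14, 15]
Compare 17 vs 20: take 17 from left. Merged: [10, 14, 15, 17]
Compare 19 vs 20: take 19 from left. Merged: [10, 14, 15, 17, 19]
Compare 20 vs 20: take 20 from left. Merged: [10, 14, 15, 17, 19, 20]
Compare 21 vs 20: take 20 from right. Merged: [10, 14, 15, 17, 19, 20, 20]
Compare 21 vs 25: take 21 from left. Merged: [10, 14, 15, 17, 19, 20, 20, 21]
Append remaining from right: [25, 28, 40]. Merged: [10, 14, 15, 17, 19, 20, 20, 21, 25, 28, 40]

Final merged array: [10, 14, 15, 17, 19, 20, 20, 21, 25, 28, 40]
Total comparisons: 8

The merged array is [10, 14, 15, 17, 19, 20, 20, 21, 25, 28, 40], requiring 8 comparisons. The merge step runs in O(n) time where n is the total number of elements.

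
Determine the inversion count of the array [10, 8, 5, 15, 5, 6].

Finding inversions in [10, 8, 5, 15, 5, 6]:

(0, 1): arr[0]=10 > arr[1]=8
(0, 2): arr[0]=10 > arr[2]=5
(0, 4): arr[0]=10 > arr[4]=5
(0, 5): arr[0]=10 > arr[5]=6
(1, 2): arr[1]=8 > arr[2]=5
(1, 4): arr[1]=8 > arr[4]=5
(1, 5): arr[1]=8 > arr[5]=6
(3, 4): arr[3]=15 > arr[4]=5
(3, 5): arr[3]=15 > arr[5]=6

Total inversions: 9

The array has 9 inversion(s): (0,1), (0,2), (0,4), (0,5), (1,2), (1,4), (1,5), (3,4), (3,5). Each pair (i,j) satisfies i < j and arr[i] > arr[j].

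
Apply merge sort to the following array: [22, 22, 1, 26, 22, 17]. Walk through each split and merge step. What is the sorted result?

Merge sort trace:

Split: [22, 22, 1, 26, 22, 17] -> [22, 22, 1] and [26, 22, 17]
  Split: [22, 22, 1] -> [22] and [22, 1]
    Split: [22, 1] -> [22] and [1]
    Merge: [22] + [1] -> [1, 22]
  Merge: [22] + [1, 22] -> [1, 22, 22]
  Split: [26, 22, 17] -> [26] and [22, 17]
    Split: [22, 17] -> [22] and [17]
    Merge: [22] + [17] -> [17, 22]
  Merge: [26] + [17, 22] -> [17, 22, 26]
Merge: [1, 22, 22] + [17, 22, 26] -> [1, 17, 22, 22, 22, 26]

Final sorted array: [1, 17, 22, 22, 22, 26]

The merge sort proceeds by recursively splitting the array and merging sorted halves.
After all merges, the sorted array is [1, 17, 22, 22, 22, 26].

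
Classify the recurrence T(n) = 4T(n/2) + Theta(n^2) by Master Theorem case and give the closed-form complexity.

Master Theorem for T(n) = 4T(n/2) + O(n^2):

a = 4, b = 2, c = 2
log_b(a) = log_2(4) = 2.0000

Case 2: c = 2 = log_2(4) = 2.0000
T(n) = O(n^2 log n) = O(n^2 log n)

For T(n) = 4T(n/2) + O(n^2): log_2(4) = 2.0000. This is Case 2 of the Master Theorem (c = log_b(a), equal work at all levels), giving O(n^2 log n).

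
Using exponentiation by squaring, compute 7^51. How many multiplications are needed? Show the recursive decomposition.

Computing 7^51 by squaring (build up from 7^1; each line after the first costs one multiplication):

7^1 = 7
7^2 = (7^1)^2 = 7^2 = 49
7^3 = 7 * 7^2 = 7 * 49 = 343
7^6 = (7^3)^2 = 343^2 = 117649
7^12 = (7^6)^2 = 117649^2 = 13841287201
7^24 = (7^12)^2 = 13841287201^2 = 191581231380566414401
7^25 = 7 * 7^24 = 7 * 191581231380566414401 = 1341068619663964900807
7^50 = (7^25)^2 = 1341068619663964900807^2 = 1798465042647412146620280340569649349251249
7^51 = 7 * 7^50 = 7 * 1798465042647412146620280340569649349251249 = 12589255298531885026341962383987545444758743

Result: 12589255298531885026341962383987545444758743
Multiplications needed: 8 (8 lines after 7^1)

7^51 = 12589255298531885026341962383987545444758743. Using exponentiation by squaring, this requires 8 multiplications. The key idea: if the exponent is even, square the half-power; if odd, multiply by the base once.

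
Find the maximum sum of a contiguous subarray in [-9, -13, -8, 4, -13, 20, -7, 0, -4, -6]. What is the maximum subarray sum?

Using Kadane's algorithm on [-9, -13, -8, 4, -13, 20, -7, 0, -4, -6]:

Scanning through the array:
Position 1 (value -13): max_ending_here = -13, max_so_far = -9
Position 2 (value -8): max_ending_here = -8, max_so_far = -8
Position 3 (value 4): max_ending_here = 4, max_so_far = 4
Position 4 (value -13): max_ending_here = -9, max_so_far = 4
Position 5 (value 20): max_ending_here = 20, max_so_far = 20
Position 6 (value -7): max_ending_here = 13, max_so_far = 20
Position 7 (value 0): max_ending_here = 13, max_so_far = 20
Position 8 (value -4): max_ending_here = 9, max_so_far = 20
Position 9 (value -6): max_ending_here = 3, max_so_far = 20

Maximum subarray: [20]
Maximum sum: 20

The maximum subarray is [20] with sum 20. This subarray runs from index 5 to index 5.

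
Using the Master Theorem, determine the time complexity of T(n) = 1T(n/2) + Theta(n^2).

Master Theorem for T(n) = 1T(n/2) + O(n^2):

a = 1, b = 2, c = 2
log_b(a) = log_2(1) = 0.0000

Case 3: c = 2 > log_2(1) = 0.0000
T(n) = O(n^2) = O(n^2)

For T(n) = 1T(n/2) + O(n^2): log_2(1) = 0.0000. This is Case 3 of the Master Theorem (c > log_b(a), work dominated by root), giving O(n^2).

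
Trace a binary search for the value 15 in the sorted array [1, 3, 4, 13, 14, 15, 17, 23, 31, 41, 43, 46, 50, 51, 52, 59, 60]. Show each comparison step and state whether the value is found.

Binary search for 15 in [1, 3, 4, 13, 14, 15, 17, 23, 31, 41, 43, 46, 50, 51, 52, 59, 60]:

lo=0, hi=16, mid=8, arr[mid]=31 -> 31 > 15, search left half
lo=0, hi=7, mid=3, arr[mid]=13 -> 13 < 15, search right half
lo=4, hi=7, mid=5, arr[mid]=15 -> Found target at index 5!

Binary search finds 15 at index 5 after 3 comparisons. The search repeatedly halves the search space by comparing with the middle element.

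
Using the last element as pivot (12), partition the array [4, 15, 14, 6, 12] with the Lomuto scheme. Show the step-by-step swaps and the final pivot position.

Lomuto partition with pivot = 12:

Initial array: [4, 15, 14, 6, 12]

arr[0]=4 <= 12: swap with position 0, array becomes [4, 15, 14, 6, 12]
arr[1]=15 > 12: no swap
arr[2]=14 > 12: no swap
arr[3]=6 <= 12: swap with position 1, array becomes [4, 6, 14, 15, 12]

Place pivot at position 2: [4, 6, 12, 15, 14]
Pivot position: 2

After partitioning with pivot 12, the array becomes [4, 6, 12, 15, 14]. The pivot is placed at index 2. All elements to the left of the pivot are <= 12, and all elements to the right are > 12.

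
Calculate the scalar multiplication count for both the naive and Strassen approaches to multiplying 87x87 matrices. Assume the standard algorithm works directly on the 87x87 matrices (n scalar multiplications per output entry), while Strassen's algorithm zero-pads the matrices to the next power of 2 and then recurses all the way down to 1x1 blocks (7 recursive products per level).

Matrix multiplication for 87x87 matrices:

Strassen's algorithm requires power-of-2 dimensions. Pad 87x87 to 128x128 (next power of 2).

Standard algorithm: 87^3 = 658503 multiplications
Strassen's algorithm: 7^(log2(128)) = 7^7 = 823543 multiplications
Difference: 658503 - 823543 = -165040 (Strassen uses MORE here due to padding overhead — for small or just-over-power-of-2 n, padding can outweigh the per-level savings)

Standard: 658503 multiplications (87^3). Strassen: 823543 multiplications (7^7, after padding to 128x128). Strassen reduces 8 recursive multiplications to 7 at each level.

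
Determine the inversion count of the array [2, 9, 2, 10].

Finding inversions in [2, 9, 2, 10]:

(1, 2): arr[1]=9 > arr[2]=2

Total inversions: 1

The array has 1 inversion(s): (1,2). Each pair (i,j) satisfies i < j and arr[i] > arr[j].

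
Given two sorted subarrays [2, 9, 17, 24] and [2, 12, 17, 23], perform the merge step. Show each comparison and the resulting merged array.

Merging process:

Compare 2 vs 2: take 2 from left. Merged: [2]
Compare 9 vs 2: take 2 from right. Merged: [2, 2]
Compare 9 vs 12: take 9 from left. Merged: [2, 2, 9]
Compare 17 vs 12: take 12 from right. Merged: [2, 2, 9, 12]
Compare 17 vs 17: take 17 from left. Merged: [2, 2, 9, 12, 17]
Compare 24 vs 17: take 17 from right. Merged: [2, 2, 9, 12, 17, 17]
Compare 24 vs 23: take 23 from right. Merged: [2, 2, 9, 12, 17, 17, 23]
Append remaining from left: [24]. Merged: [2, 2, 9, 12, 17, 17, 23, 24]

Final merged array: [2, 2, 9, 12, 17, 17, 23, 24]
Total comparisons: 7

The merged array is [2, 2, 9, 12, 17, 17, 23, 24], requiring 7 comparisons. The merge step runs in O(n) time where n is the total number of elements.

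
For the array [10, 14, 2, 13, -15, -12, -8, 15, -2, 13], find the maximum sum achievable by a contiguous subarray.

Using Kadane's algorithm on [10, 14, 2, 13, -15, -12, -8, 15, -2, 13]:

Scanning through the array:
Position 1 (value 14): max_ending_here = 24, max_so_far = 24
Position 2 (value 2): max_ending_here = 26, max_so_far = 26
Position 3 (value 13): max_ending_here = 39, max_so_far = 39
Position 4 (value -15): max_ending_here = 24, max_so_far = 39
Position 5 (value -12): max_ending_here = 12, max_so_far = 39
Position 6 (value -8): max_ending_here = 4, max_so_far = 39
Position 7 (value 15): max_ending_here = 19, max_so_far = 39
Position 8 (value -2): max_ending_here = 17, max_so_far = 39
Position 9 (value 13): max_ending_here = 30, max_so_far = 39

Maximum subarray: [10, 14, 2, 13]
Maximum sum: 39

The maximum subarray is [10, 14, 2, 13] with sum 39. This subarray runs from index 0 to index 3.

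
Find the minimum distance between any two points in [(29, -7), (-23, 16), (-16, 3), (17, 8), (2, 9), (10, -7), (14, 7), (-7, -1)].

Computing all pairwise distances among 8 points:

d((29, -7), (-23, 16)) = 56.8595
d((29, -7), (-16, 3)) = 46.0977
d((29, -7), (17, 8)) = 19.2094
d((29, -7), (2, 9)) = 31.3847
d((29, -7), (10, -7)) = 19.0
d((29, -7), (14, 7)) = 20.5183
d((29, -7), (-7, -1)) = 36.4966
d((-23, 16), (-16, 3)) = 14.7648
d((-23, 16), (17, 8)) = 40.7922
d((-23, 16), (2, 9)) = 25.9615
d((-23, 16), (10, -7)) = 40.2244
d((-23, 16), (14, 7)) = 38.0789
d((-23, 16), (-7, -1)) = 23.3452
d((-16, 3), (17, 8)) = 33.3766
d((-16, 3), (2, 9)) = 18.9737
d((-16, 3), (10, -7)) = 27.8568
d((-16, 3), (14, 7)) = 30.2655
d((-16, 3), (-7, -1)) = 9.8489
d((17, 8), (2, 9)) = 15.0333
d((17, 8), (10, -7)) = 16.5529
d((17, 8), (14, 7)) = 3.1623 <-- minimum
d((17, 8), (-7, -1)) = 25.632
d((2, 9), (10, -7)) = 17.8885
d((2, 9), (14, 7)) = 12.1655
d((2, 9), (-7, -1)) = 13.4536
d((10, -7), (14, 7)) = 14.5602
d((10, -7), (-7, -1)) = 18.0278
d((14, 7), (-7, -1)) = 22.4722

Closest pair: (17, 8) and (14, 7) with distance 3.1623

The closest pair is (17, 8) and (14, 7) with Euclidean distance 3.1623. For 8 points, brute-force pairwise comparison is shown above. For large n, the divide-and-conquer algorithm (sort by x, recurse on halves, check the dividing strip) achieves O(n log n).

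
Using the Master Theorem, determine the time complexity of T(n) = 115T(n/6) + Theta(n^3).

Master Theorem for T(n) = 115T(n/6) + O(n^3):

a = 115, b = 6, c = 3
log_b(a) = log_6(115) = 2.6482

Case 3: c = 3 > log_6(115) = 2.6482
T(n) = O(n^3) = O(n^3)

For T(n) = 115T(n/6) + O(n^3): log_6(115) = 2.6482. This is Case 3 of the Master Theorem (c > log_b(a), work dominated by root), giving O(n^3).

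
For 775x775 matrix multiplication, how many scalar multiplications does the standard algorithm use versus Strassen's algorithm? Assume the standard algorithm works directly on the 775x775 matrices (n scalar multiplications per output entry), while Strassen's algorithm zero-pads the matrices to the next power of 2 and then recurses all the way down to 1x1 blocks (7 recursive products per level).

Matrix multiplication for 775x775 matrices:

Strassen's algorithm requires power-of-2 dimensions. Pad 775x775 to 1024x1024 (next power of 2).

Standard algorithm: 775^3 = 465484375 multiplications
Strassen's algorithm: 7^(log2(1024)) = 7^10 = 282475249 multiplications
Savings: 465484375 - 282475249 = 183009126 multiplications

Standard: 465484375 multiplications (775^3). Strassen: 282475249 multiplications (7^10, after padding to 1024x1024). Strassen reduces 8 recursive multiplications to 7 at each level.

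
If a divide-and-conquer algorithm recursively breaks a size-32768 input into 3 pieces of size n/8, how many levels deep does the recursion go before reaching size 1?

For divide and conquer with division factor 8:

Problem sizes at each level:
Level 0: 32768
Level 1: 4096
Level 2: 512
Level 3: 64
Level 4: 8
Level 5: 1

The root is level 0 and the size-1 base case is level 5 (the tree spans levels 0 through 5, i.e. 6 levels counting the root), so the depth is the number of divisions: log_8(32768) = 5

The recursion tree depth is log_8(32768) = 5. At each level, the problem size is divided by 8, so it takes 5 divisions to reduce to a base case of size 1. The algorithm makes 3 recursive calls at each level.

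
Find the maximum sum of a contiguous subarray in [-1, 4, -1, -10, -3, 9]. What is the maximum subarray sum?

Using Kadane's algorithm on [-1, 4, -1, -10, -3, 9]:

Scanning through the array:
Position 1 (value 4): max_ending_here = 4, max_so_far = 4
Position 2 (value -1): max_ending_here = 3, max_so_far = 4
Position 3 (value -10): max_ending_here = -7, max_so_far = 4
Position 4 (value -3): max_ending_here = -3, max_so_far = 4
Position 5 (value 9): max_ending_here = 9, max_so_far = 9

Maximum subarray: [9]
Maximum sum: 9

The maximum subarray is [9] with sum 9. This subarray runs from index 5 to index 5.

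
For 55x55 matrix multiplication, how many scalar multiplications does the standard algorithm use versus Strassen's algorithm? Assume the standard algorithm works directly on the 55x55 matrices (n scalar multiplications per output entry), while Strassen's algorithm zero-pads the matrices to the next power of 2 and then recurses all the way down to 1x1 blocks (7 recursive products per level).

Matrix multiplication for 55x55 matrices:

Strassen's algorithm requires power-of-2 dimensions. Pad 55x55 to 64x64 (next power of 2).

Standard algorithm: 55^3 = 166375 multiplications
Strassen's algorithm: 7^(log2(64)) = 7^6 = 117649 multiplications
Savings: 166375 - 117649 = 48726 multiplications

Standard: 166375 multiplications (55^3). Strassen: 117649 multiplications (7^6, after padding to 64x64). Strassen reduces 8 recursive multiplications to 7 at each level.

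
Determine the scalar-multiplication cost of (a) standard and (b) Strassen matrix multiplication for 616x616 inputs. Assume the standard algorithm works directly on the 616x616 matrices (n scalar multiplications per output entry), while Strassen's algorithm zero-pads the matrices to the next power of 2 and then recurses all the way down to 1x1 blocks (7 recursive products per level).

Matrix multiplication for 616x616 matrices:

Strassen's algorithm requires power-of-2 dimensions. Pad 616x616 to 1024x1024 (next power of 2).

Standard algorithm: 616^3 = 233744896 multiplications
Strassen's algorithm: 7^(log2(1024)) = 7^10 = 282475249 multiplications
Difference: 233744896 - 282475249 = -48730353 (Strassen uses MORE here due to padding overhead — for small or just-over-power-of-2 n, padding can outweigh the per-level savings)

Standard: 233744896 multiplications (616^3). Strassen: 282475249 multiplications (7^10, after padding to 1024x1024). Strassen reduces 8 recursive multiplications to 7 at each level.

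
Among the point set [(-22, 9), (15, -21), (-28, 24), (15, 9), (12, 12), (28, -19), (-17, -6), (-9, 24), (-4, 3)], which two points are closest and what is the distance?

Computing all pairwise distances among 9 points:

d((-22, 9), (15, -21)) = 47.634
d((-22, 9), (-28, 24)) = 16.1555
d((-22, 9), (15, 9)) = 37.0
d((-22, 9), (12, 12)) = 34.1321
d((-22, 9), (28, -19)) = 57.3062
d((-22, 9), (-17, -6)) = 15.8114
d((-22, 9), (-9, 24)) = 19.8494
d((-22, 9), (-4, 3)) = 18.9737
d((15, -21), (-28, 24)) = 62.2415
d((15, -21), (15, 9)) = 30.0
d((15, -21), (12, 12)) = 33.1361
d((15, -21), (28, -19)) = 13.1529
d((15, -21), (-17, -6)) = 35.3412
d((15, -21), (-9, 24)) = 51.0
d((15, -21), (-4, 3)) = 30.6105
d((-28, 24), (15, 9)) = 45.5412
d((-28, 24), (12, 12)) = 41.7612
d((-28, 24), (28, -19)) = 70.6045
d((-28, 24), (-17, -6)) = 31.9531
d((-28, 24), (-9, 24)) = 19.0
d((-28, 24), (-4, 3)) = 31.8904
d((15, 9), (12, 12)) = 4.2426 <-- minimum
d((15, 9), (28, -19)) = 30.8707
d((15, 9), (-17, -6)) = 35.3412
d((15, 9), (-9, 24)) = 28.3019
d((15, 9), (-4, 3)) = 19.9249
d((12, 12), (28, -19)) = 34.8855
d((12, 12), (-17, -6)) = 34.1321
d((12, 12), (-9, 24)) = 24.1868
d((12, 12), (-4, 3)) = 18.3576
d((28, -19), (-17, -6)) = 46.8402
d((28, -19), (-9, 24)) = 56.7274
d((28, -19), (-4, 3)) = 38.833
d((-17, -6), (-9, 24)) = 31.0483
d((-17, -6), (-4, 3)) = 15.8114
d((-9, 24), (-4, 3)) = 21.587

Closest pair: (15, 9) and (12, 12) with distance 4.2426

The closest pair is (15, 9) and (12, 12) with Euclidean distance 4.2426. For 9 points, brute-force pairwise comparison is shown above. For large n, the divide-and-conquer algorithm (sort by x, recurse on halves, check the dividing strip) achieves O(n log n).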